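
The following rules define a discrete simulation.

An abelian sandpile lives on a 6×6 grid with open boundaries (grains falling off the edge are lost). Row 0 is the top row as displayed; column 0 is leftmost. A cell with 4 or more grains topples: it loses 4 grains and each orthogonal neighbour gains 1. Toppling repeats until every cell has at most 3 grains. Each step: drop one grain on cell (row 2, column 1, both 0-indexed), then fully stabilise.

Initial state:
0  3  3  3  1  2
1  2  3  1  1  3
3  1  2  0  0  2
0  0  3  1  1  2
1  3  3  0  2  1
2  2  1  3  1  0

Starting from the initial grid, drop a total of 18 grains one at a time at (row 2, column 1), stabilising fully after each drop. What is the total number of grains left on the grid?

67

0) 0  3  3  3  1  2
1  2  3  1  1  3
3  1  2  0  0  2
0  0  3  1  1  2
1  3  3  0  2  1
2  2  1  3  1  0
1) 0  3  3  3  1  2
1  2  3  1  1  3
3  2  2  0  0  2
0  0  3  1  1  2
1  3  3  0  2  1
2  2  1  3  1  0
2) 0  3  3  3  1  2
1  2  3  1  1  3
3  3  2  0  0  2
0  0  3  1  1  2
1  3  3  0  2  1
2  2  1  3  1  0
3) 0  3  3  3  1  2
2  3  3  1  1  3
0  1  3  0  0  2
1  1  3  1  1  2
1  3  3  0  2  1
2  2  1  3  1  0
4) 0  3  3  3  1  2
2  3  3  1  1  3
0  2  3  0  0  2
1  1  3  1  1  2
1  3  3  0  2  1
2  2  1  3  1  0
5) 0  3  3  3  1  2
2  3  3  1  1  3
0  3  3  0  0  2
1  1  3  1  1  2
1  3  3  0  2  1
2  2  1  3  1  0
6) 1  1  2  0  2  2
3  2  2  3  1  3
1  3  2  1  0  2
2  0  2  2  1  2
2  1  1  1  2  1
2  3  2  3  1  0
7) 1  1  2  0  2  2
3  3  2  3  1  3
2  0  3  1  0  2
2  1  2  2  1  2
2  1  1  1  2  1
2  3  2  3  1  0
8) 1  1  2  0  2  2
3  3  2  3  1  3
2  1  3  1  0  2
2  1  2  2  1  2
2  1  1  1  2  1
2  3  2  3  1  0
9) 1  1  2  0  2  2
3  3  2  3  1  3
2  2  3  1  0  2
2  1  2  2  1  2
2  1  1  1  2  1
2  3  2  3  1  0
10) 1  1  2  0  2  2
3  3  2  3  1  3
2  3  3  1  0  2
2  1  2  2  1  2
2  1  1  1  2  1
2  3  2  3  1  0
11) 2  2  3  1  2  2
1  2  1  0  2  3
0  3  1  3  0  2
3  2  3  2  1  2
2  1  1  1  2  1
2  3  2  3  1  0
12) 2  2  3  1  2  2
1  3  1  0  2  3
1  0  2  3  0  2
3  3  3  2  1  2
2  1  1  1  2  1
2  3  2  3  1  0
13) 2  2  3  1  2  2
1  3  1  0  2  3
1  1  2  3  0  2
3  3  3  2  1  2
2  1  1  1  2  1
2  3  2  3  1  0
14) 2  2  3  1  2  2
1  3  1  0  2  3
1  2  2  3  0  2
3  3  3  2  1  2
2  1  1  1  2  1
2  3  2  3  1  0
15) 2  2  3  1  2  2
1  3  1  0  2  3
1  3  2  3  0  2
3  3  3  2  1  2
2  1  1  1  2  1
2  3  2  3  1  0
16) 2  3  3  1  2  2
2  0  3  1  2  3
3  3  1  1  1  2
0  2  2  0  2  2
3  2  2  2  2  1
2  3  2  3  1  0
17) 2  3  3  1  2  2
3  1  3  1  2  3
0  1  2  1  1  2
1  3  2  0  2  2
3  2  2  2  2  1
2  3  2  3  1  0
18) 2  3  3  1  2  2
3  1  3  1  2  3
0  2  2  1  1  2
1  3  2  0  2  2
3  2  2  2  2  1
2  3  2  3  1  0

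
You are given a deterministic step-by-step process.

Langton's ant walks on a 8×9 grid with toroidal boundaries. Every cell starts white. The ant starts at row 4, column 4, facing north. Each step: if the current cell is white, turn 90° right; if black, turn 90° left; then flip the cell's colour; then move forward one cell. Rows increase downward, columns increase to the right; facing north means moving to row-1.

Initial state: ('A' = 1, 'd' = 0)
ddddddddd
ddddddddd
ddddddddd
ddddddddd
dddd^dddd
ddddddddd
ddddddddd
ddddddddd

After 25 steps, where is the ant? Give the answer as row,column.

gen 0: ddddddddd
ddddddddd
ddddddddd
ddddddddd
dddd^dddd
ddddddddd
ddddddddd
ddddddddd
gen 1: ddddddddd
ddddddddd
ddddddddd
ddddddddd
ddddA>ddd
ddddddddd
ddddddddd
ddddddddd
gen 2: ddddddddd
ddddddddd
ddddddddd
ddddddddd
ddddAAddd
dddddvddd
ddddddddd
ddddddddd
gen 3: ddddddddd
ddddddddd
ddddddddd
ddddddddd
ddddAAddd
dddd<Addd
ddddddddd
ddddddddd
gen 4: ddddddddd
ddddddddd
ddddddddd
ddddddddd
dddd^Addd
ddddAAddd
ddddddddd
ddddddddd
gen 5: ddddddddd
ddddddddd
ddddddddd
ddddddddd
ddd<dAddd
ddddAAddd
ddddddddd
ddddddddd
gen 6: ddddddddd
ddddddddd
ddddddddd
ddd^ddddd
dddAdAddd
ddddAAddd
ddddddddd
ddddddddd
gen 7: ddddddddd
ddddddddd
ddddddddd
dddA>dddd
dddAdAddd
ddddAAddd
ddddddddd
ddddddddd
gen 8: ddddddddd
ddddddddd
ddddddddd
dddAAdddd
dddAvAddd
ddddAAddd
ddddddddd
ddddddddd
gen 9: ddddddddd
ddddddddd
ddddddddd
dddAAdddd
ddd<AAddd
ddddAAddd
ddddddddd
ddddddddd
gen 10: ddddddddd
ddddddddd
ddddddddd
dddAAdddd
ddddAAddd
dddvAAddd
ddddddddd
ddddddddd
gen 11: ddddddddd
ddddddddd
ddddddddd
dddAAdddd
ddddAAddd
dd<AAAddd
ddddddddd
ddddddddd
gen 12: ddddddddd
ddddddddd
ddddddddd
dddAAdddd
dd^dAAddd
ddAAAAddd
ddddddddd
ddddddddd
gen 13: ddddddddd
ddddddddd
ddddddddd
dddAAdddd
ddA>AAddd
ddAAAAddd
ddddddddd
ddddddddd
gen 14: ddddddddd
ddddddddd
ddddddddd
dddAAdddd
ddAAAAddd
ddAvAAddd
ddddddddd
ddddddddd
gen 15: ddddddddd
ddddddddd
ddddddddd
dddAAdddd
ddAAAAddd
ddAd>Addd
ddddddddd
ddddddddd
gen 16: ddddddddd
ddddddddd
ddddddddd
dddAAdddd
ddAA^Addd
ddAddAddd
ddddddddd
ddddddddd
gen 17: ddddddddd
ddddddddd
ddddddddd
dddAAdddd
ddA<dAddd
ddAddAddd
ddddddddd
ddddddddd
gen 18: ddddddddd
ddddddddd
ddddddddd
dddAAdddd
ddAddAddd
ddAvdAddd
ddddddddd
ddddddddd
gen 19: ddddddddd
ddddddddd
ddddddddd
dddAAdddd
ddAddAddd
dd<AdAddd
ddddddddd
ddddddddd
gen 20: ddddddddd
ddddddddd
ddddddddd
dddAAdddd
ddAddAddd
dddAdAddd
ddvdddddd
ddddddddd
gen 21: ddddddddd
ddddddddd
ddddddddd
dddAAdddd
ddAddAddd
dddAdAddd
d<Adddddd
ddddddddd
gen 22: ddddddddd
ddddddddd
ddddddddd
dddAAdddd
ddAddAddd
d^dAdAddd
dAAdddddd
ddddddddd
gen 23: ddddddddd
ddddddddd
ddddddddd
dddAAdddd
ddAddAddd
dA>AdAddd
dAAdddddd
ddddddddd
gen 24: ddddddddd
ddddddddd
ddddddddd
dddAAdddd
ddAddAddd
dAAAdAddd
dAvdddddd
ddddddddd
gen 25: ddddddddd
ddddddddd
ddddddddd
dddAAdddd
ddAddAddd
dAAAdAddd
dAd>ddddd
ddddddddd

6,3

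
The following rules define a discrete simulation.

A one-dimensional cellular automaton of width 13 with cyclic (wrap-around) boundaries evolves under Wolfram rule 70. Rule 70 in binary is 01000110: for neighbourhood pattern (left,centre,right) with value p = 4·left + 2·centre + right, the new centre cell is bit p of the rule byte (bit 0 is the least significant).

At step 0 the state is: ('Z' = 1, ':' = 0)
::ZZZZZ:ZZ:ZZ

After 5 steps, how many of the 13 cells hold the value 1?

k=0  ::ZZZZZ:ZZ:ZZ
k=1  :Z::::Z::Z::Z
k=2  :Z:::ZZ:ZZ:ZZ
k=3  :Z::Z:Z::Z::Z
k=4  :Z:ZZ:Z:ZZ:ZZ
k=5  :Z::Z:Z::Z::Z

5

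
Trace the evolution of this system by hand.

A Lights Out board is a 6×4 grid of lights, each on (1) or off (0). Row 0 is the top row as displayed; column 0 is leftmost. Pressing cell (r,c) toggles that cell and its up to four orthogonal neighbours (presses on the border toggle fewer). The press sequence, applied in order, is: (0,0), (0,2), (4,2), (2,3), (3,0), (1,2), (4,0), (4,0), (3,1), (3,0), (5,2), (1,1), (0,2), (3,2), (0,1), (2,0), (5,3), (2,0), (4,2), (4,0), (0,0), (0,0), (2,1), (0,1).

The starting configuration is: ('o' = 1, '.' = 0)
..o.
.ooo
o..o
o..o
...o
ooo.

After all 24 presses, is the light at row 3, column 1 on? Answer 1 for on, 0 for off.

1

k=0  ..o.
.ooo
o..o
o..o
...o
ooo.
k=1  ooo.
oooo
o..o
o..o
...o
ooo.
k=2  o..o
oo.o
o..o
o..o
...o
ooo.
k=3  o..o
oo.o
o..o
o.oo
.oo.
oo..
k=4  o..o
oo..
o.o.
o.o.
.oo.
oo..
k=5  o..o
oo..
..o.
.oo.
ooo.
oo..
k=6  o.oo
o.oo
....
.oo.
ooo.
oo..
k=7  o.oo
o.oo
....
ooo.
..o.
.o..
k=8  o.oo
o.oo
....
.oo.
ooo.
oo..
k=9  o.oo
o.oo
.o..
o...
o.o.
oo..
k=10  o.oo
o.oo
oo..
.o..
..o.
oo..
k=11  o.oo
o.oo
oo..
.o..
....
o.oo
k=12  oooo
.o.o
o...
.o..
....
o.oo
k=13  o...
.ooo
o...
.o..
....
o.oo
k=14  o...
.ooo
o.o.
..oo
..o.
o.oo
k=15  .oo.
..oo
o.o.
..oo
..o.
o.oo
k=16  .oo.
o.oo
.oo.
o.oo
..o.
o.oo
k=17  .oo.
o.oo
.oo.
o.oo
..oo
o...
k=18  .oo.
..oo
o.o.
..oo
..oo
o...
k=19  .oo.
..oo
o.o.
...o
.o..
o.o.
k=20  .oo.
..oo
o.o.
o..o
o...
..o.
k=21  o.o.
o.oo
o.o.
o..o
o...
..o.
k=22  .oo.
..oo
o.o.
o..o
o...
..o.
k=23  .oo.
.ooo
.o..
oo.o
o...
..o.
k=24  o...
..oo
.o..
oo.o
o...
..o.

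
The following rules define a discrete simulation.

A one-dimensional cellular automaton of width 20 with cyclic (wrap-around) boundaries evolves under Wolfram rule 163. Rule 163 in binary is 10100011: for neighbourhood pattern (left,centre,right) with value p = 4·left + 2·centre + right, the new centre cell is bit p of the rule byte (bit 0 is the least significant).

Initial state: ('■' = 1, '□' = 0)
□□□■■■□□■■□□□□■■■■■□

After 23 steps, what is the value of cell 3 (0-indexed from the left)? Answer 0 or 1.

0) □□□■■■□□■■□□□□■■■■■□
1) ■■■□■□□■□□□■■■□■■■□□
2) □■□■□□■□□■■□■□■□■□□■
3) ■□■□□■□□■□□■□■□■□□■□
4) □■□□■□□■□□■□■□■□□■□■
5) ■□□■□□■□□■□■□■□□■□■□
6) □□■□□■□□■□■□■□□■□■□■
7) □■□□■□□■□■□■□□■□■□■□
8) ■□□■□□■□■□■□□■□■□■□□
9) □□■□□■□■□■□□■□■□■□□■
10) □■□□■□■□■□□■□■□■□□■□
11) ■□□■□■□■□□■□■□■□□■□□
12) □□■□■□■□□■□■□■□□■□□■
13) □■□■□■□□■□■□■□□■□□■□
14) ■□■□■□□■□■□■□□■□□■□□
15) □■□■□□■□■□■□□■□□■□□■
16) ■□■□□■□■□■□□■□□■□□■□
17) □■□□■□■□■□□■□□■□□■□■
18) ■□□■□■□■□□■□□■□□■□■□
19) □□■□■□■□□■□□■□□■□■□■
20) □■□■□■□□■□□■□□■□■□■□
21) ■□■□■□□■□□■□□■□■□■□□
22) □■□■□□■□□■□□■□■□■□□■
23) ■□■□□■□□■□□■□■□■□□■□

0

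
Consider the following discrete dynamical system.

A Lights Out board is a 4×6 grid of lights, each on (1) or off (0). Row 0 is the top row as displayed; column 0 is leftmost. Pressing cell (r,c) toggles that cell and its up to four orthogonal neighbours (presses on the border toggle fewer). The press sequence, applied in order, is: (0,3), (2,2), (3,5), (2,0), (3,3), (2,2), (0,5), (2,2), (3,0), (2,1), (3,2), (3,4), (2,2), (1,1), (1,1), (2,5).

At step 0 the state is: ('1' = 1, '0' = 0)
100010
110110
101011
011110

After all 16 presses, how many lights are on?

step 0: 100010
110110
101011
011110
step 1: 101100
110010
101011
011110
step 2: 101100
111010
110111
010110
step 3: 101100
111010
110110
010101
step 4: 101100
011010
000110
110101
step 5: 101100
011010
000010
111011
step 6: 101100
010010
011110
110011
step 7: 101111
010011
011110
110011
step 8: 101111
011011
000010
111011
step 9: 101111
011011
100010
001011
step 10: 101111
001011
011010
011011
step 11: 101111
001011
010010
000111
step 12: 101111
001011
010000
000000
step 13: 101111
000011
001100
001000
step 14: 111111
111011
011100
001000
step 15: 101111
000011
001100
001000
step 16: 101111
000010
001111
001001

12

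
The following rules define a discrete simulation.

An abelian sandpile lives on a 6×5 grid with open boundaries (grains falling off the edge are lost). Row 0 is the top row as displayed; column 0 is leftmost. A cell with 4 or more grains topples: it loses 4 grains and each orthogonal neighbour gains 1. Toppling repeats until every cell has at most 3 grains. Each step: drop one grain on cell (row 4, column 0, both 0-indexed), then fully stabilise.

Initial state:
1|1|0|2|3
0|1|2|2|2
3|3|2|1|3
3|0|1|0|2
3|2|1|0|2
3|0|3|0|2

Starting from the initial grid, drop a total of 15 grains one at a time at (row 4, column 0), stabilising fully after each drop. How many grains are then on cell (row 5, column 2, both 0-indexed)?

k=0  1|1|0|2|3
0|1|2|2|2
3|3|2|1|3
3|0|1|0|2
3|2|1|0|2
3|0|3|0|2
k=1  1|1|0|2|3
1|2|2|2|2
1|0|3|1|3
1|2|1|0|2
2|3|1|0|2
0|1|3|0|2
k=2  1|1|0|2|3
1|2|2|2|2
1|0|3|1|3
1|2|1|0|2
3|3|1|0|2
0|1|3|0|2
k=3  1|1|0|2|3
1|2|2|2|2
1|0|3|1|3
2|3|1|0|2
1|0|2|0|2
1|2|3|0|2
k=4  1|1|0|2|3
1|2|2|2|2
1|0|3|1|3
2|3|1|0|2
2|0|2|0|2
1|2|3|0|2
k=5  1|1|0|2|3
1|2|2|2|2
1|0|3|1|3
2|3|1|0|2
3|0|2|0|2
1|2|3|0|2
k=6  1|1|0|2|3
1|2|2|2|2
1|0|3|1|3
3|3|1|0|2
0|1|2|0|2
2|2|3|0|2
k=7  1|1|0|2|3
1|2|2|2|2
1|0|3|1|3
3|3|1|0|2
1|1|2|0|2
2|2|3|0|2
k=8  1|1|0|2|3
1|2|2|2|2
1|0|3|1|3
3|3|1|0|2
2|1|2|0|2
2|2|3|0|2
k=9  1|1|0|2|3
1|2|2|2|2
1|0|3|1|3
3|3|1|0|2
3|1|2|0|2
2|2|3|0|2
k=10  1|1|0|2|3
1|2|2|2|2
2|1|3|1|3
1|0|2|0|2
1|3|2|0|2
3|2|3|0|2
k=11  1|1|0|2|3
1|2|2|2|2
2|1|3|1|3
1|0|2|0|2
2|3|2|0|2
3|2|3|0|2
k=12  1|1|0|2|3
1|2|2|2|2
2|1|3|1|3
1|0|2|0|2
3|3|2|0|2
3|2|3|0|2
k=13  1|1|0|2|3
1|2|2|2|2
2|1|3|1|3
2|1|3|0|2
2|2|0|1|2
1|1|1|1|2
k=14  1|1|0|2|3
1|2|2|2|2
2|1|3|1|3
2|1|3|0|2
3|2|0|1|2
1|1|1|1|2
k=15  1|1|0|2|3
1|2|2|2|2
2|1|3|1|3
3|1|3|0|2
0|3|0|1|2
2|1|1|1|2

1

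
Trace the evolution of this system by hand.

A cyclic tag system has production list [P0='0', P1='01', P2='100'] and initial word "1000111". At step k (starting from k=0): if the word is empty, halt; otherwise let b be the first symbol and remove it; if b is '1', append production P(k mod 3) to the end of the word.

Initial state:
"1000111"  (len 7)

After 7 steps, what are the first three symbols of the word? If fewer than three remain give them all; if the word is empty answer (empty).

001

0) "1000111"  (len 7)
1) "0001110"  (len 7)
2) "001110"  (len 6)
3) "01110"  (len 5)
4) "1110"  (len 4)
5) "11001"  (len 5)
6) "1001100"  (len 7)
7) "0011000"  (len 7)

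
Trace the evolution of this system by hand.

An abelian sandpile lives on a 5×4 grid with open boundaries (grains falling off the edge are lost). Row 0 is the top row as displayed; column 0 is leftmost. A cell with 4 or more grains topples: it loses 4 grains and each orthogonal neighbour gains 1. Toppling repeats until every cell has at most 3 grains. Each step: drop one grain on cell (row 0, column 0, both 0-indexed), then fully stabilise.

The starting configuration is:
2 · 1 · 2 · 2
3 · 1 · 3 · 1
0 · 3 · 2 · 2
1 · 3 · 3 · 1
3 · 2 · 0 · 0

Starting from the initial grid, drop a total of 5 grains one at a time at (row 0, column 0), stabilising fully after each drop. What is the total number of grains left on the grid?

gen 0: 2 · 1 · 2 · 2
3 · 1 · 3 · 1
0 · 3 · 2 · 2
1 · 3 · 3 · 1
3 · 2 · 0 · 0
gen 1: 3 · 1 · 2 · 2
3 · 1 · 3 · 1
0 · 3 · 2 · 2
1 · 3 · 3 · 1
3 · 2 · 0 · 0
gen 2: 1 · 2 · 2 · 2
0 · 2 · 3 · 1
1 · 3 · 2 · 2
1 · 3 · 3 · 1
3 · 2 · 0 · 0
gen 3: 2 · 2 · 2 · 2
0 · 2 · 3 · 1
1 · 3 · 2 · 2
1 · 3 · 3 · 1
3 · 2 · 0 · 0
gen 4: 3 · 2 · 2 · 2
0 · 2 · 3 · 1
1 · 3 · 2 · 2
1 · 3 · 3 · 1
3 · 2 · 0 · 0
gen 5: 0 · 3 · 2 · 2
1 · 2 · 3 · 1
1 · 3 · 2 · 2
1 · 3 · 3 · 1
3 · 2 · 0 · 0

35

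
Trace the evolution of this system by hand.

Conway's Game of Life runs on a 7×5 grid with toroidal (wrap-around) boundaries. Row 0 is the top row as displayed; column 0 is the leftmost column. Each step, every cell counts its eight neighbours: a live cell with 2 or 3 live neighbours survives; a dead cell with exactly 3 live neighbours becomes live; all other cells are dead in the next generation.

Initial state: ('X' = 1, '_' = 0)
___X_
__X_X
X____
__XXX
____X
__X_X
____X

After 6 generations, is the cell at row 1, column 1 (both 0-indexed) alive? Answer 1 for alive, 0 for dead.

0) ___X_
__X_X
X____
__XXX
____X
__X_X
____X
1) ___XX
___XX
XXX__
X__XX
X_X_X
X___X
____X
2) X____
_X___
_XX__
_____
_____
_X___
_____
3) _____
XXX__
_XX__
_____
_____
_____
_____
4) _X___
X_X__
X_X__
_____
_____
_____
_____
5) _X___
X_X__
_____
_____
_____
_____
_____
6) _X___
_X___
_____
_____
_____
_____
_____

1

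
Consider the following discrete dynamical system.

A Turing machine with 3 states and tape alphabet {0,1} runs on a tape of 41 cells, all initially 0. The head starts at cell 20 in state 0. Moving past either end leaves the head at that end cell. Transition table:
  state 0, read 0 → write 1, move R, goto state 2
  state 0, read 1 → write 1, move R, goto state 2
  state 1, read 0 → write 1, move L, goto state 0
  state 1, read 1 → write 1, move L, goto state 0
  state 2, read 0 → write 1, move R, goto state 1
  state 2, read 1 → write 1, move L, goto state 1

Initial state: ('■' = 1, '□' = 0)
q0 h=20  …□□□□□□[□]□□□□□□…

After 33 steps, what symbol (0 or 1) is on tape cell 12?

step 0: q0 h=20  …□□□□□□[□]□□□□□□…
step 1: q2 h=21  …□□□□□■[□]□□□□□□…
step 2: q1 h=22  …□□□□■■[□]□□□□□□…
step 3: q0 h=21  …□□□□□■[■]■□□□□□…
step 4: q2 h=22  …□□□□■■[■]□□□□□□…
step 5: q1 h=21  …□□□□□■[■]■□□□□□…
step 6: q0 h=20  …□□□□□□[■]■■□□□□…
step 7: q2 h=21  …□□□□□■[■]■□□□□□…
step 8: q1 h=20  …□□□□□□[■]■■□□□□…
step 9: q0 h=19  …□□□□□□[□]■■■□□□…
step 10: q2 h=20  …□□□□□■[■]■■□□□□…
step 11: q1 h=19  …□□□□□□[■]■■■□□□…
step 12: q0 h=18  …□□□□□□[□]■■■■□□…
step 13: q2 h=19  …□□□□□■[■]■■■□□□…
step 14: q1 h=18  …□□□□□□[■]■■■■□□…
step 15: q0 h=17  …□□□□□□[□]■■■■■□…
step 16: q2 h=18  …□□□□□■[■]■■■■□□…
step 17: q1 h=17  …□□□□□□[■]■■■■■□…
step 18: q0 h=16  …□□□□□□[□]■■■■■■…
step 19: q2 h=17  …□□□□□■[■]■■■■■□…
step 20: q1 h=16  …□□□□□□[■]■■■■■■…
step 21: q0 h=15  …□□□□□□[□]■■■■■■…
step 22: q2 h=16  …□□□□□■[■]■■■■■■…
step 23: q1 h=15  …□□□□□□[■]■■■■■■…
step 24: q0 h=14  …□□□□□□[□]■■■■■■…
step 25: q2 h=15  …□□□□□■[■]■■■■■■…
step 26: q1 h=14  …□□□□□□[■]■■■■■■…
step 27: q0 h=13  …□□□□□□[□]■■■■■■…
step 28: q2 h=14  …□□□□□■[■]■■■■■■…
step 29: q1 h=13  …□□□□□□[■]■■■■■■…
step 30: q0 h=12  …□□□□□□[□]■■■■■■…
step 31: q2 h=13  …□□□□□■[■]■■■■■■…
step 32: q1 h=12  …□□□□□□[■]■■■■■■…
step 33: q0 h=11  …□□□□□□[□]■■■■■■…

1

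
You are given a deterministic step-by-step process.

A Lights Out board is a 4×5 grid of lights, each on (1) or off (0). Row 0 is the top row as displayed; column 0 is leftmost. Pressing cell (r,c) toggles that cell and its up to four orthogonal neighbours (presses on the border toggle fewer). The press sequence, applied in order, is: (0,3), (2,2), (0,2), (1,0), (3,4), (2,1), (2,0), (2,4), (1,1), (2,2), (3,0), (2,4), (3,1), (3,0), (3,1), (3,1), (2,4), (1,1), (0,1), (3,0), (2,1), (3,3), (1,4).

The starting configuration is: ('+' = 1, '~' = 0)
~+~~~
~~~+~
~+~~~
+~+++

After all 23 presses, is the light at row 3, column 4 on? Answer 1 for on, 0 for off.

0) ~+~~~
~~~+~
~+~~~
+~+++
1) ~++++
~~~~~
~+~~~
+~+++
2) ~++++
~~+~~
~~++~
+~~++
3) ~~~~+
~~~~~
~~++~
+~~++
4) +~~~+
++~~~
+~++~
+~~++
5) +~~~+
++~~~
+~+++
+~~~~
6) +~~~+
+~~~~
~+~++
++~~~
7) +~~~+
~~~~~
+~~++
~+~~~
8) +~~~+
~~~~+
+~~~~
~+~~+
9) ++~~+
+++~+
++~~~
~+~~+
10) ++~~+
++~~+
+~++~
~++~+
11) ++~~+
++~~+
~~++~
+~+~+
12) ++~~+
++~~~
~~+~+
+~+~~
13) ++~~+
++~~~
~++~+
~+~~~
14) ++~~+
++~~~
+++~+
+~~~~
15) ++~~+
++~~~
+~+~+
~++~~
16) ++~~+
++~~~
+++~+
+~~~~
17) ++~~+
++~~+
++++~
+~~~+
18) +~~~+
~~+~+
+~++~
+~~~+
19) ~++~+
~++~+
+~++~
+~~~+
20) ~++~+
~++~+
~~++~
~+~~+
21) ~++~+
~~+~+
++~+~
~~~~+
22) ~++~+
~~+~+
++~~~
~~++~
23) ~++~~
~~++~
++~~+
~~++~

0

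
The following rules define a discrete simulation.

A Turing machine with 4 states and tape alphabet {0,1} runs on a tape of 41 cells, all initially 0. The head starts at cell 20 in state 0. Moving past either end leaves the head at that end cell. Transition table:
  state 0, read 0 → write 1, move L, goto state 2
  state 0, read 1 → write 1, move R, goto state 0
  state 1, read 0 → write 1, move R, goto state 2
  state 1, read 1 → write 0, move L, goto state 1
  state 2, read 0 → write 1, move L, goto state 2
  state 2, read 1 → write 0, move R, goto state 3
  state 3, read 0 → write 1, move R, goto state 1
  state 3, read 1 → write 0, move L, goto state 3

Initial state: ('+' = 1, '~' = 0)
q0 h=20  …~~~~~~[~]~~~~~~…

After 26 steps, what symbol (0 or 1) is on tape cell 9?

t=0: q0 h=20  …~~~~~~[~]~~~~~~…
t=1: q2 h=19  …~~~~~~[~]+~~~~~…
t=2: q2 h=18  …~~~~~~[~]++~~~~…
t=3: q2 h=17  …~~~~~~[~]+++~~~…
t=4: q2 h=16  …~~~~~~[~]++++~~…
t=5: q2 h=15  …~~~~~~[~]+++++~…
t=6: q2 h=14  …~~~~~~[~]++++++…
t=7: q2 h=13  …~~~~~~[~]++++++…
t=8: q2 h=12  …~~~~~~[~]++++++…
t=9: q2 h=11  …~~~~~~[~]++++++…
t=10: q2 h=10  …~~~~~~[~]++++++…
t=11: q2 h= 9  …~~~~~~[~]++++++…
t=12: q2 h= 8  …~~~~~~[~]++++++…
t=13: q2 h= 7  …~~~~~~[~]++++++…
t=14: q2 h= 6  |~~~~~~[~]++++++…
t=15: q2 h= 5  |~~~~~[~]++++++…
t=16: q2 h= 4  |~~~~[~]++++++…
t=17: q2 h= 3  |~~~[~]++++++…
t=18: q2 h= 2  |~~[~]++++++…
t=19: q2 h= 1  |~[~]++++++…
t=20: q2 h= 0  |[~]++++++…
t=21: q2 h= 0  |[+]++++++…
t=22: q3 h= 1  |~[+]++++++…
t=23: q3 h= 0  |[~]~+++++…
t=24: q1 h= 1  |+[~]++++++…
t=25: q2 h= 2  |++[+]++++++…
t=26: q3 h= 3  |++~[+]++++++…

1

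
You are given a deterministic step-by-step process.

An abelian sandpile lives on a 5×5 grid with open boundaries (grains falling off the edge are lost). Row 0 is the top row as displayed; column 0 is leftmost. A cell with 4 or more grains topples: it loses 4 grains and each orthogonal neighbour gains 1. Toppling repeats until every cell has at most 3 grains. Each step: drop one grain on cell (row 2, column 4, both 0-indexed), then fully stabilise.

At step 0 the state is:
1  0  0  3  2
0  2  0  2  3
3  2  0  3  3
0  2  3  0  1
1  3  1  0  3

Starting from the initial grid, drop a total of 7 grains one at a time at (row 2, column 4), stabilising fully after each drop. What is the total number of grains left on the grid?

t=0: 1  0  0  3  2
0  2  0  2  3
3  2  0  3  3
0  2  3  0  1
1  3  1  0  3
t=1: 1  0  1  1  0
0  2  1  1  2
3  2  1  1  2
0  2  3  1  2
1  3  1  0  3
t=2: 1  0  1  1  0
0  2  1  1  2
3  2  1  1  3
0  2  3  1  2
1  3  1  0  3
t=3: 1  0  1  1  0
0  2  1  1  3
3  2  1  2  0
0  2  3  1  3
1  3  1  0  3
t=4: 1  0  1  1  0
0  2  1  1  3
3  2  1  2  1
0  2  3  1  3
1  3  1  0  3
t=5: 1  0  1  1  0
0  2  1  1  3
3  2  1  2  2
0  2  3  1  3
1  3  1  0  3
t=6: 1  0  1  1  0
0  2  1  1  3
3  2  1  2  3
0  2  3  1  3
1  3  1  0  3
t=7: 1  0  1  1  1
0  2  1  2  0
3  2  1  3  2
0  2  3  2  1
1  3  1  1  0

34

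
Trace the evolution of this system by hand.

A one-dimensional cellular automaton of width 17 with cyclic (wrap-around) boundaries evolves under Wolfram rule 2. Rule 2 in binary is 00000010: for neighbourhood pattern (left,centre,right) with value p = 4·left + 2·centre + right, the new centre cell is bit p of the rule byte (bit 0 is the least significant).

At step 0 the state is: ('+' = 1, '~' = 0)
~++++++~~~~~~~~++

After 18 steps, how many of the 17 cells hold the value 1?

k=0  ~++++++~~~~~~~~++
k=1  ~~~~~~~~~~~~~~+~~
k=2  ~~~~~~~~~~~~~+~~~
k=3  ~~~~~~~~~~~~+~~~~
k=4  ~~~~~~~~~~~+~~~~~
k=5  ~~~~~~~~~~+~~~~~~
k=6  ~~~~~~~~~+~~~~~~~
k=7  ~~~~~~~~+~~~~~~~~
k=8  ~~~~~~~+~~~~~~~~~
k=9  ~~~~~~+~~~~~~~~~~
k=10  ~~~~~+~~~~~~~~~~~
k=11  ~~~~+~~~~~~~~~~~~
k=12  ~~~+~~~~~~~~~~~~~
k=13  ~~+~~~~~~~~~~~~~~
k=14  ~+~~~~~~~~~~~~~~~
k=15  +~~~~~~~~~~~~~~~~
k=16  ~~~~~~~~~~~~~~~~+
k=17  ~~~~~~~~~~~~~~~+~
k=18  ~~~~~~~~~~~~~~+~~

1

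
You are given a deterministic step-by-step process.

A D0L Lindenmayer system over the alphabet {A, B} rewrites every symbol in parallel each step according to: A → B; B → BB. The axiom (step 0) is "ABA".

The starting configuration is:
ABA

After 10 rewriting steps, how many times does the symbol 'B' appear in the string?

2048

gen 0: ABA
gen 1: BBBB
gen 2: BBBBBBBB
gen 3: BBBBBBBBBBBBBBBB
gen 4: BBBBBBBBBBBBBBBBBBBBBBBBBBBBBBBB
gen 5: BBBBBBBBBBBBBBBBBBBBBBBBBBBBBBBBBBBBBBBBBBBBBBBBBBBBBBBBBBBBBBBB
gen 6: BBBBBBBBBBBBBBBBBBBBBBBBBBBBBBBBBBBBBBBBBBBBBBBBBBBBBBBBBB…BBBBBBBBBBBBBBBBBBBBBBBBBBBBBBBBBBBBBBBBBBBBBBBBBBBBBBBBBB  (len 128)
gen 7: BBBBBBBBBBBBBBBBBBBBBBBBBBBBBBBBBBBBBBBBBBBBBBBBBBBBBBBBBB…BBBBBBBBBBBBBBBBBBBBBBBBBBBBBBBBBBBBBBBBBBBBBBBBBBBBBBBBBB  (len 256)
gen 8: BBBBBBBBBBBBBBBBBBBBBBBBBBBBBBBBBBBBBBBBBBBBBBBBBBBBBBBBBB…BBBBBBBBBBBBBBBBBBBBBBBBBBBBBBBBBBBBBBBBBBBBBBBBBBBBBBBBBB  (len 512)
gen 9: BBBBBBBBBBBBBBBBBBBBBBBBBBBBBBBBBBBBBBBBBBBBBBBBBBBBBBBBBB…BBBBBBBBBBBBBBBBBBBBBBBBBBBBBBBBBBBBBBBBBBBBBBBBBBBBBBBBBB  (len 1024)
gen 10: BBBBBBBBBBBBBBBBBBBBBBBBBBBBBBBBBBBBBBBBBBBBBBBBBBBBBBBBBB…BBBBBBBBBBBBBBBBBBBBBBBBBBBBBBBBBBBBBBBBBBBBBBBBBBBBBBBBBB  (len 2048)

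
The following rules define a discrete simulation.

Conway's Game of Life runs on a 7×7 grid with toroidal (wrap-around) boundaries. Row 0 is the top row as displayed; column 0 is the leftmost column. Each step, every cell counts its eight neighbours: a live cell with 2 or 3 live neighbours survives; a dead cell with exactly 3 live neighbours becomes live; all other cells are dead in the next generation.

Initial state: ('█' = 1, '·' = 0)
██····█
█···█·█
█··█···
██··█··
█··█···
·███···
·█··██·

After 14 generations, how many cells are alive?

4

[0] ██····█
█···█·█
█··█···
██··█··
█··█···
·███···
·█··██·
[1] ·█··█··
·····█·
···███·
█████·█
█··██··
██·█···
···████
[2] ···█··█
···█·█·
██·····
██····█
·····█·
██·····
·█·█·██
[3] █··█··█
█·█·█·█
·██····
·█····█
·······
███·██·
·█··███
[4] ··██···
··█··██
··██·██
███····
··█··██
█████··
·······
[5] ··██···
·█···██
···███·
█···█··
····███
███████
····█··
[6] ··████·
·····██
█··█···
·······
··█····
███····
█·····█
[7] █··██··
··█··██
······█
·······
··█····
█·█···█
█···███
[8] ██·█···
█··████
·····██
·······
·█·····
█··█···
····█··
[9] ████···
·███···
█······
·······
·······
·······
█████··
[10] ·······
···█···
·██····
·······
·······
·███···
█···█··
[11] ·······
··█····
··█····
·······
··█····
·███···
·███···
[12] ·█·█···
·······
·······
·······
·███···
·······
·█·█···
[13] ·······
·······
·······
··█····
··█····
·█·█···
·······
[14] ·······
·······
·······
·······
·███···
··█····
·······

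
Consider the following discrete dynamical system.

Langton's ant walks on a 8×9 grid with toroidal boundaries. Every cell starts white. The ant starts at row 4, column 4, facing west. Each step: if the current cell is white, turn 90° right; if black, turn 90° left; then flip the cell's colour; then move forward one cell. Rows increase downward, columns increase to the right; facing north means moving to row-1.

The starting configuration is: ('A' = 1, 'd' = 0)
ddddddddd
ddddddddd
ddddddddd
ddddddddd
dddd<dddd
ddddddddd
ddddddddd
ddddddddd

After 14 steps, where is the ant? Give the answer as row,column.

t=0: ddddddddd
ddddddddd
ddddddddd
ddddddddd
dddd<dddd
ddddddddd
ddddddddd
ddddddddd
t=1: ddddddddd
ddddddddd
ddddddddd
dddd^dddd
ddddAdddd
ddddddddd
ddddddddd
ddddddddd
t=2: ddddddddd
ddddddddd
ddddddddd
ddddA>ddd
ddddAdddd
ddddddddd
ddddddddd
ddddddddd
t=3: ddddddddd
ddddddddd
ddddddddd
ddddAAddd
ddddAvddd
ddddddddd
ddddddddd
ddddddddd
t=4: ddddddddd
ddddddddd
ddddddddd
ddddAAddd
dddd<Addd
ddddddddd
ddddddddd
ddddddddd
t=5: ddddddddd
ddddddddd
ddddddddd
ddddAAddd
dddddAddd
ddddvdddd
ddddddddd
ddddddddd
t=6: ddddddddd
ddddddddd
ddddddddd
ddddAAddd
dddddAddd
ddd<Adddd
ddddddddd
ddddddddd
t=7: ddddddddd
ddddddddd
ddddddddd
ddddAAddd
ddd^dAddd
dddAAdddd
ddddddddd
ddddddddd
t=8: ddddddddd
ddddddddd
ddddddddd
ddddAAddd
dddA>Addd
dddAAdddd
ddddddddd
ddddddddd
t=9: ddddddddd
ddddddddd
ddddddddd
ddddAAddd
dddAAAddd
dddAvdddd
ddddddddd
ddddddddd
t=10: ddddddddd
ddddddddd
ddddddddd
ddddAAddd
dddAAAddd
dddAd>ddd
ddddddddd
ddddddddd
t=11: ddddddddd
ddddddddd
ddddddddd
ddddAAddd
dddAAAddd
dddAdAddd
dddddvddd
ddddddddd
t=12: ddddddddd
ddddddddd
ddddddddd
ddddAAddd
dddAAAddd
dddAdAddd
dddd<Addd
ddddddddd
t=13: ddddddddd
ddddddddd
ddddddddd
ddddAAddd
dddAAAddd
dddA^Addd
ddddAAddd
ddddddddd
t=14: ddddddddd
ddddddddd
ddddddddd
ddddAAddd
dddAAAddd
dddAA>ddd
ddddAAddd
ddddddddd

5,5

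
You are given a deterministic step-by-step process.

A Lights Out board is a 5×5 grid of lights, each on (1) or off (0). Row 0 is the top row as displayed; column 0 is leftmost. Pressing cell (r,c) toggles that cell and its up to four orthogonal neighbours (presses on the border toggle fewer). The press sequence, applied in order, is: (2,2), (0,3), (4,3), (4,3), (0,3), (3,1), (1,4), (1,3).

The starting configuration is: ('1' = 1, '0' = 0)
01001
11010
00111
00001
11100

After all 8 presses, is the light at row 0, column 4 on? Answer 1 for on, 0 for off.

step 0: 01001
11010
00111
00001
11100
step 1: 01001
11110
01001
00101
11100
step 2: 01110
11100
01001
00101
11100
step 3: 01110
11100
01001
00111
11011
step 4: 01110
11100
01001
00101
11100
step 5: 01001
11110
01001
00101
11100
step 6: 01001
11110
00001
11001
10100
step 7: 01000
11101
00000
11001
10100
step 8: 01010
11010
00010
11001
10100

0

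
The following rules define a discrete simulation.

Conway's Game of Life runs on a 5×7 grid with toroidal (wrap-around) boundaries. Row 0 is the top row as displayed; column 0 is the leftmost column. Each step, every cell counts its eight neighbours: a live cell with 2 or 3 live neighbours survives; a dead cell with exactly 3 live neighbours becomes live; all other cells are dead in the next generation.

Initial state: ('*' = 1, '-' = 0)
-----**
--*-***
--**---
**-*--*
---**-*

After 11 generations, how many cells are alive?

gen 0: -----**
--*-***
--**---
**-*--*
---**-*
gen 1: *------
--*-*-*
-------
**---**
--***--
gen 2: -**-**-
-------
-*-----
*******
--****-
gen 3: -**--*-
-**----
-*-****
*-----*
-------
gen 4: -**----
------*
-*-****
*---*-*
**----*
gen 5: -**---*
-*-**-*
---**--
--***--
--*--**
gen 6: -*--*-*
-*--*--
-------
--*----
*---***
gen 7: -*-**-*
*----*-
-------
-----**
**-**-*
gen 8: -*-*---
*---***
-----*-
----***
-*-*---
gen 9: -*-*-**
*---***
*------
----***
*--*-*-
gen 10: -***---
-*--*--
*------
*---**-
*-**---
gen 11: *---*--
**-*---
**--***
*--**--
*-----*

15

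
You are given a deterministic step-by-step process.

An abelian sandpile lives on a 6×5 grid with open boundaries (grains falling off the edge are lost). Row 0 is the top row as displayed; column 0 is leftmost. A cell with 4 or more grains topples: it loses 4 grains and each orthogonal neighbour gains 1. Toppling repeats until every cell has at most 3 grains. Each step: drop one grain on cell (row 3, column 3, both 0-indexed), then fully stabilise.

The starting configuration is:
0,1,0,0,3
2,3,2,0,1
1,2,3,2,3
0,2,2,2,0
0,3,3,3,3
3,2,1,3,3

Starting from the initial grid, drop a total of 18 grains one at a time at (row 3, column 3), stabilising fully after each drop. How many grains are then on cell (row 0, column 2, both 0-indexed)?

1

[0] 0,1,0,0,3
2,3,2,0,1
1,2,3,2,3
0,2,2,2,0
0,3,3,3,3
3,2,1,3,3
[1] 0,1,0,0,3
2,3,2,0,1
1,2,3,2,3
0,2,2,3,0
0,3,3,3,3
3,2,1,3,3
[2] 0,2,1,0,3
3,1,0,2,2
2,1,3,1,0
1,1,2,3,3
1,1,2,3,1
3,3,3,1,1
[3] 0,2,1,0,3
3,1,0,2,2
2,1,3,2,1
1,1,3,2,0
1,1,3,0,3
3,3,3,2,1
[4] 0,2,1,0,3
3,1,0,2,2
2,1,3,2,1
1,1,3,3,0
1,1,3,0,3
3,3,3,2,1
[5] 0,2,1,0,3
3,1,1,3,2
2,2,1,0,2
1,2,2,2,1
2,3,1,2,3
0,1,1,3,1
[6] 0,2,1,0,3
3,1,1,3,2
2,2,1,0,2
1,2,2,3,1
2,3,1,2,3
0,1,1,3,1
[7] 0,2,1,0,3
3,1,1,3,2
2,2,1,1,2
1,2,3,0,2
2,3,1,3,3
0,1,1,3,1
[8] 0,2,1,0,3
3,1,1,3,2
2,2,1,1,2
1,2,3,1,2
2,3,1,3,3
0,1,1,3,1
[9] 0,2,1,0,3
3,1,1,3,2
2,2,1,1,2
1,2,3,2,2
2,3,1,3,3
0,1,1,3,1
[10] 0,2,1,0,3
3,1,1,3,2
2,2,1,1,2
1,2,3,3,2
2,3,1,3,3
0,1,1,3,1
[11] 0,2,1,0,3
3,1,1,3,2
2,2,2,2,3
1,3,0,3,0
2,3,3,2,1
0,1,2,0,3
[12] 0,2,1,0,3
3,1,1,3,2
2,2,2,3,3
1,3,1,0,1
2,3,3,3,1
0,1,2,0,3
[13] 0,2,1,0,3
3,1,1,3,2
2,2,2,3,3
1,3,1,1,1
2,3,3,3,1
0,1,2,0,3
[14] 0,2,1,0,3
3,1,1,3,2
2,2,2,3,3
1,3,1,2,1
2,3,3,3,1
0,1,2,0,3
[15] 0,2,1,0,3
3,1,1,3,2
2,2,2,3,3
1,3,1,3,1
2,3,3,3,1
0,1,2,0,3
[16] 0,2,1,2,0
3,2,3,1,1
3,0,1,3,1
2,2,1,3,3
3,1,2,1,2
0,2,3,1,3
[17] 0,2,1,2,0
3,2,3,2,1
3,0,2,0,3
2,2,2,2,0
3,1,2,2,3
0,2,3,1,3
[18] 0,2,1,2,0
3,2,3,2,1
3,0,2,0,3
2,2,2,3,0
3,1,2,2,3
0,2,3,1,3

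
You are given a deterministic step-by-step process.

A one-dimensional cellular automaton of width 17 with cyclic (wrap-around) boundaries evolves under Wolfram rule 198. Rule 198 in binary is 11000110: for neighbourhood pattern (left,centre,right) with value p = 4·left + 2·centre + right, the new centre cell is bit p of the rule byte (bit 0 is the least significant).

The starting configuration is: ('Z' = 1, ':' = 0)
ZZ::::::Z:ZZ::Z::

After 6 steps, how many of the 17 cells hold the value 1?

[0] ZZ::::::Z:ZZ::Z::
[1] :Z:::::ZZ::Z:ZZ:Z
[2] :Z::::Z:Z:ZZ::Z:Z
[3] :Z:::ZZ:Z::Z:ZZ:Z
[4] :Z::Z:Z:Z:ZZ::Z:Z
[5] :Z:ZZ:Z:Z::Z:ZZ:Z
[6] :Z::Z:Z:Z:ZZ::Z:Z

8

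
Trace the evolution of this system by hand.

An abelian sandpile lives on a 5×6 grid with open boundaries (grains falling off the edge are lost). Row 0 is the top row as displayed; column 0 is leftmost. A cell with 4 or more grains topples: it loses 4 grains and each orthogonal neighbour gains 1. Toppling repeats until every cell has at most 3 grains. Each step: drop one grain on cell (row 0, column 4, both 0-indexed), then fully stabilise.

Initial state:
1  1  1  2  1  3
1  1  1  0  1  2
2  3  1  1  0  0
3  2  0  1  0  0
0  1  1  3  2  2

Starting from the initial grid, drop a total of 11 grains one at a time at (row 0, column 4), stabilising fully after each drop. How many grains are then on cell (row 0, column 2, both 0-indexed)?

0) 1  1  1  2  1  3
1  1  1  0  1  2
2  3  1  1  0  0
3  2  0  1  0  0
0  1  1  3  2  2
1) 1  1  1  2  2  3
1  1  1  0  1  2
2  3  1  1  0  0
3  2  0  1  0  0
0  1  1  3  2  2
2) 1  1  1  2  3  3
1  1  1  0  1  2
2  3  1  1  0  0
3  2  0  1  0  0
0  1  1  3  2  2
3) 1  1  1  3  1  0
1  1  1  0  2  3
2  3  1  1  0  0
3  2  0  1  0  0
0  1  1  3  2  2
4) 1  1  1  3  2  0
1  1  1  0  2  3
2  3  1  1  0  0
3  2  0  1  0  0
0  1  1  3  2  2
5) 1  1  1  3  3  0
1  1  1  0  2  3
2  3  1  1  0  0
3  2  0  1  0  0
0  1  1  3  2  2
6) 1  1  2  0  1  1
1  1  1  1  3  3
2  3  1  1  0  0
3  2  0  1  0  0
0  1  1  3  2  2
7) 1  1  2  0  2  1
1  1  1  1  3  3
2  3  1  1  0  0
3  2  0  1  0  0
0  1  1  3  2  2
8) 1  1  2  0  3  1
1  1  1  1  3  3
2  3  1  1  0  0
3  2  0  1  0  0
0  1  1  3  2  2
9) 1  1  2  1  1  3
1  1  1  2  1  0
2  3  1  1  1  1
3  2  0  1  0  0
0  1  1  3  2  2
10) 1  1  2  1  2  3
1  1  1  2  1  0
2  3  1  1  1  1
3  2  0  1  0  0
0  1  1  3  2  2
11) 1  1  2  1  3  3
1  1  1  2  1  0
2  3  1  1  1  1
3  2  0  1  0  0
0  1  1  3  2  2

2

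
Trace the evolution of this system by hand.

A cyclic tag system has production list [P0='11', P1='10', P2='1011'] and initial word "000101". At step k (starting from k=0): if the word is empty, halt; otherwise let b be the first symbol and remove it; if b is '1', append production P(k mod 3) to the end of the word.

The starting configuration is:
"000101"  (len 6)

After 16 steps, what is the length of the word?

gen 0: "000101"  (len 6)
gen 1: "00101"  (len 5)
gen 2: "0101"  (len 4)
gen 3: "101"  (len 3)
gen 4: "0111"  (len 4)
gen 5: "111"  (len 3)
gen 6: "111011"  (len 6)
gen 7: "1101111"  (len 7)
gen 8: "10111110"  (len 8)
gen 9: "01111101011"  (len 11)
gen 10: "1111101011"  (len 10)
gen 11: "11110101110"  (len 11)
gen 12: "11101011101011"  (len 14)
gen 13: "110101110101111"  (len 15)
gen 14: "1010111010111110"  (len 16)
gen 15: "0101110101111101011"  (len 19)
gen 16: "101110101111101011"  (len 18)

18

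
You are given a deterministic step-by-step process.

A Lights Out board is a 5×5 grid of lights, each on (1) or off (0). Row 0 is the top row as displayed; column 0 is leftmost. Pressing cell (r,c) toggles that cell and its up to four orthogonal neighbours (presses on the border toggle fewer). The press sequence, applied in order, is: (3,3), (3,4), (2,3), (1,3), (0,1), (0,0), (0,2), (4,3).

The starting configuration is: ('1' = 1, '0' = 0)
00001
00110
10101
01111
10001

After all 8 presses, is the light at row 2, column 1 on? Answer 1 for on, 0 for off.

gen 0: 00001
00110
10101
01111
10001
gen 1: 00001
00110
10111
01000
10011
gen 2: 00001
00110
10110
01011
10010
gen 3: 00001
00100
10001
01001
10010
gen 4: 00011
00011
10011
01001
10010
gen 5: 11111
01011
10011
01001
10010
gen 6: 00111
11011
10011
01001
10010
gen 7: 01001
11111
10011
01001
10010
gen 8: 01001
11111
10011
01011
10101

0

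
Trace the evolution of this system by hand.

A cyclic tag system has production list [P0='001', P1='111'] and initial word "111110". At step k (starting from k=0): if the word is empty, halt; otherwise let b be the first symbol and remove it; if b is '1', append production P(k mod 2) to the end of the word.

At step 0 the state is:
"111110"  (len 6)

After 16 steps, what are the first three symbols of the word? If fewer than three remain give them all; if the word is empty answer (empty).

110

step 0: "111110"  (len 6)
step 1: "11110001"  (len 8)
step 2: "1110001111"  (len 10)
step 3: "110001111001"  (len 12)
step 4: "10001111001111"  (len 14)
step 5: "0001111001111001"  (len 16)
step 6: "001111001111001"  (len 15)
step 7: "01111001111001"  (len 14)
step 8: "1111001111001"  (len 13)
step 9: "111001111001001"  (len 15)
step 10: "11001111001001111"  (len 17)
step 11: "1001111001001111001"  (len 19)
step 12: "001111001001111001111"  (len 21)
step 13: "01111001001111001111"  (len 20)
step 14: "1111001001111001111"  (len 19)
step 15: "111001001111001111001"  (len 21)
step 16: "11001001111001111001111"  (len 23)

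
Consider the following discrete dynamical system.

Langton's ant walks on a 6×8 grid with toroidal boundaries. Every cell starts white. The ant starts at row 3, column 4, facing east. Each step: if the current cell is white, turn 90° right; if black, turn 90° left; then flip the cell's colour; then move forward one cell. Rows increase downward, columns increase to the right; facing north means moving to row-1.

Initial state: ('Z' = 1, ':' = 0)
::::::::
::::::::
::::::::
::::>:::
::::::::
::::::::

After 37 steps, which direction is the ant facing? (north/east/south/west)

k=0  ::::::::
::::::::
::::::::
::::>:::
::::::::
::::::::
k=1  ::::::::
::::::::
::::::::
::::Z:::
::::v:::
::::::::
k=2  ::::::::
::::::::
::::::::
::::Z:::
:::<Z:::
::::::::
k=3  ::::::::
::::::::
::::::::
:::^Z:::
:::ZZ:::
::::::::
k=4  ::::::::
::::::::
::::::::
:::Z>:::
:::ZZ:::
::::::::
k=5  ::::::::
::::::::
::::^:::
:::Z::::
:::ZZ:::
::::::::
k=6  ::::::::
::::::::
::::Z>::
:::Z::::
:::ZZ:::
::::::::
k=7  ::::::::
::::::::
::::ZZ::
:::Z:v::
:::ZZ:::
::::::::
k=8  ::::::::
::::::::
::::ZZ::
:::Z<Z::
:::ZZ:::
::::::::
k=9  ::::::::
::::::::
::::^Z::
:::ZZZ::
:::ZZ:::
::::::::
k=10  ::::::::
::::::::
:::<:Z::
:::ZZZ::
:::ZZ:::
::::::::
k=11  ::::::::
:::^::::
:::Z:Z::
:::ZZZ::
:::ZZ:::
::::::::
k=12  ::::::::
:::Z>:::
:::Z:Z::
:::ZZZ::
:::ZZ:::
::::::::
k=13  ::::::::
:::ZZ:::
:::ZvZ::
:::ZZZ::
:::ZZ:::
::::::::
k=14  ::::::::
:::ZZ:::
:::<ZZ::
:::ZZZ::
:::ZZ:::
::::::::
k=15  ::::::::
:::ZZ:::
::::ZZ::
:::vZZ::
:::ZZ:::
::::::::
k=16  ::::::::
:::ZZ:::
::::ZZ::
::::>Z::
:::ZZ:::
::::::::
k=17  ::::::::
:::ZZ:::
::::^Z::
:::::Z::
:::ZZ:::
::::::::
k=18  ::::::::
:::ZZ:::
:::<:Z::
:::::Z::
:::ZZ:::
::::::::
k=19  ::::::::
:::^Z:::
:::Z:Z::
:::::Z::
:::ZZ:::
::::::::
k=20  ::::::::
::<:Z:::
:::Z:Z::
:::::Z::
:::ZZ:::
::::::::
k=21  ::^:::::
::Z:Z:::
:::Z:Z::
:::::Z::
:::ZZ:::
::::::::
k=22  ::Z>::::
::Z:Z:::
:::Z:Z::
:::::Z::
:::ZZ:::
::::::::
k=23  ::ZZ::::
::ZvZ:::
:::Z:Z::
:::::Z::
:::ZZ:::
::::::::
k=24  ::ZZ::::
::<ZZ:::
:::Z:Z::
:::::Z::
:::ZZ:::
::::::::
k=25  ::ZZ::::
:::ZZ:::
::vZ:Z::
:::::Z::
:::ZZ:::
::::::::
k=26  ::ZZ::::
:::ZZ:::
:<ZZ:Z::
:::::Z::
:::ZZ:::
::::::::
k=27  ::ZZ::::
:^:ZZ:::
:ZZZ:Z::
:::::Z::
:::ZZ:::
::::::::
k=28  ::ZZ::::
:Z>ZZ:::
:ZZZ:Z::
:::::Z::
:::ZZ:::
::::::::
k=29  ::ZZ::::
:ZZZZ:::
:ZvZ:Z::
:::::Z::
:::ZZ:::
::::::::
k=30  ::ZZ::::
:ZZZZ:::
:Z:>:Z::
:::::Z::
:::ZZ:::
::::::::
k=31  ::ZZ::::
:ZZ^Z:::
:Z:::Z::
:::::Z::
:::ZZ:::
::::::::
k=32  ::ZZ::::
:Z<:Z:::
:Z:::Z::
:::::Z::
:::ZZ:::
::::::::
k=33  ::ZZ::::
:Z::Z:::
:Zv::Z::
:::::Z::
:::ZZ:::
::::::::
k=34  ::ZZ::::
:Z::Z:::
:<Z::Z::
:::::Z::
:::ZZ:::
::::::::
k=35  ::ZZ::::
:Z::Z:::
::Z::Z::
:v:::Z::
:::ZZ:::
::::::::
k=36  ::ZZ::::
:Z::Z:::
::Z::Z::
<Z:::Z::
:::ZZ:::
::::::::
k=37  ::ZZ::::
:Z::Z:::
^:Z::Z::
ZZ:::Z::
:::ZZ:::
::::::::

north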